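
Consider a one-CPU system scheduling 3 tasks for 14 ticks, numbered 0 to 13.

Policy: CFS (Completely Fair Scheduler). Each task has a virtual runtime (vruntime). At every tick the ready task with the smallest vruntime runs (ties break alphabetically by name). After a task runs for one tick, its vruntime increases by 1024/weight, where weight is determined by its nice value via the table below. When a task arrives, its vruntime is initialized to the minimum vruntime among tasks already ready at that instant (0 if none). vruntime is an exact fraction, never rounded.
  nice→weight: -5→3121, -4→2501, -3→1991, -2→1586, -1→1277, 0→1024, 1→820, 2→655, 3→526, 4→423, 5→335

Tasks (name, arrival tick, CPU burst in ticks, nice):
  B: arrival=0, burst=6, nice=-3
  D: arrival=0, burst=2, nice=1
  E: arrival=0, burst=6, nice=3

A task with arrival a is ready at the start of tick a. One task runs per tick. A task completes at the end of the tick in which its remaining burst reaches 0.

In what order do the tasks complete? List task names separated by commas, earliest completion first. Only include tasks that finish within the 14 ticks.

completion order = D, B, E

t=0: vr[B=0 D=0 E=0] → run B
t=1: vr[B=1024/1991 D=0 E=0] → run D
t=2: vr[B=1024/1991 D=256/205 E=0] → run E
t=3: vr[B=1024/1991 D=256/205 E=512/263] → run B
t=4: vr[B=2048/1991 D=256/205 E=512/263] → run B
t=5: vr[B=3072/1991 D=256/205 E=512/263] → run D
t=6: vr[B=3072/1991 E=512/263] → run B
t=7: vr[B=4096/1991 E=512/263] → run E
t=8: vr[B=4096/1991 E=1024/263] → run B
t=9: vr[B=5120/1991 E=1024/263] → run B
t=10: vr[E=1024/263] → run E
t=11: vr[E=1536/263] → run E
t=12: vr[E=2048/263] → run E
t=13: vr[E=2560/263] → run E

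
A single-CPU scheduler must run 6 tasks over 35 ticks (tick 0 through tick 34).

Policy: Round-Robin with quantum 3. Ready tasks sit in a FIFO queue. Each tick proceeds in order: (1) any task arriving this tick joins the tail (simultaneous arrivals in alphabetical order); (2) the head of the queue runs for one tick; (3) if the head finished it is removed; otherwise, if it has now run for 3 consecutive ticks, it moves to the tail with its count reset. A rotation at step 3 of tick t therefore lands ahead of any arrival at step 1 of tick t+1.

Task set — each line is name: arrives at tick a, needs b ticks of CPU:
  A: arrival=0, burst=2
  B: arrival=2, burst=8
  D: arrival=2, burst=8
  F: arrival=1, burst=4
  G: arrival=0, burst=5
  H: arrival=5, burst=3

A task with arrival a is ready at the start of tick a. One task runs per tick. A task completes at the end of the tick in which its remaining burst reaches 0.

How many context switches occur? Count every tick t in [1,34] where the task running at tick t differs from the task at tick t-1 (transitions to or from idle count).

context switches = 12

t=0: queue=[A,G] q_used=0 → run A
t=1: queue=[A,G,F] q_used=1 → run A
t=2: queue=[G,F,B,D] q_used=0 → run G
t=3: queue=[G,F,B,D] q_used=1 → run G
t=4: queue=[G,F,B,D] q_used=2 → run G
t=5: queue=[F,B,D,G,H] q_used=0 → run F
t=6: queue=[F,B,D,G,H] q_used=1 → run F
t=7: queue=[F,B,D,G,H] q_used=2 → run F
t=8: queue=[B,D,G,H,F] q_used=0 → run B
t=9: queue=[B,D,G,H,F] q_used=1 → run B
t=10: queue=[B,D,G,H,F] q_used=2 → run B
t=11: queue=[D,G,H,F,B] q_used=0 → run D
t=12: queue=[D,G,H,F,B] q_used=1 → run D
t=13: queue=[D,G,H,F,B] q_used=2 → run D
t=14: queue=[G,H,F,B,D] q_used=0 → run G
t=15: queue=[G,H,F,B,D] q_used=1 → run G
t=16: queue=[H,F,B,D] q_used=0 → run H
t=17: queue=[H,F,B,D] q_used=1 → run H
t=18: queue=[H,F,B,D] q_used=2 → run H
t=19: queue=[F,B,D] q_used=0 → run F
t=20: queue=[B,D] q_used=0 → run B
t=21: queue=[B,D] q_used=1 → run B
t=22: queue=[B,D] q_used=2 → run B
t=23: queue=[D,B] q_used=0 → run D
t=24: queue=[D,B] q_used=1 → run D
t=25: queue=[D,B] q_used=2 → run D
t=26: queue=[B,D] q_used=0 → run B
t=27: queue=[B,D] q_used=1 → run B
t=28: queue=[D] q_used=0 → run D
t=29: queue=[D] q_used=1 → run D
t=30: (idle)
t=31: (idle)
t=32: (idle)
t=33: (idle)
t=34: (idle)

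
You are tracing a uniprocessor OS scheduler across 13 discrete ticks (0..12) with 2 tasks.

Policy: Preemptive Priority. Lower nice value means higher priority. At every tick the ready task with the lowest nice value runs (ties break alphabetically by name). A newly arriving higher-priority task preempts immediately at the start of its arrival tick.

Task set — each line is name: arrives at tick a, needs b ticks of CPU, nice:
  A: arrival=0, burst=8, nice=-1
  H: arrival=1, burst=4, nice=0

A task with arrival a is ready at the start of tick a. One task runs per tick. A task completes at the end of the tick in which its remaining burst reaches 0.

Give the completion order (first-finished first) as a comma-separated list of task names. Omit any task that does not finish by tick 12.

completion order = A, H

t=0: ready={A} → run A
t=1: ready={A,H} → run A
t=2: ready={A,H} → run A
t=3: ready={A,H} → run A
t=4: ready={A,H} → run A
t=5: ready={A,H} → run A
t=6: ready={A,H} → run A
t=7: ready={A,H} → run A
t=8: ready={H} → run H
t=9: ready={H} → run H
t=10: ready={H} → run H
t=11: ready={H} → run H
t=12: (idle)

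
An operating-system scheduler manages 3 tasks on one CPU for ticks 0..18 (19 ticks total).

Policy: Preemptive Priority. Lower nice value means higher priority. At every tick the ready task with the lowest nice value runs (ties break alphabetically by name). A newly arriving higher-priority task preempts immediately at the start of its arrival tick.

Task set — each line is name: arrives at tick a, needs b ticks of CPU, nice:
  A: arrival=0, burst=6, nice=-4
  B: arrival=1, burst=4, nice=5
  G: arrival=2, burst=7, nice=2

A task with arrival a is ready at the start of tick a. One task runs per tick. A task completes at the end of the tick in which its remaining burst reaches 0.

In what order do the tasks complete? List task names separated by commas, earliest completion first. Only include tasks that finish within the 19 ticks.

t=0: ready={A} → run A
t=1: ready={A,B} → run A
t=2: ready={A,B,G} → run A
t=3: ready={A,B,G} → run A
t=4: ready={A,B,G} → run A
t=5: ready={A,B,G} → run A
t=6: ready={B,G} → run G
t=7: ready={B,G} → run G
t=8: ready={B,G} → run G
t=9: ready={B,G} → run G
t=10: ready={B,G} → run G
t=11: ready={B,G} → run G
t=12: ready={B,G} → run G
t=13: ready={B} → run B
t=14: ready={B} → run B
t=15: ready={B} → run B
t=16: ready={B} → run B
t=17: (idle)
t=18: (idle)

completion order = A, G, B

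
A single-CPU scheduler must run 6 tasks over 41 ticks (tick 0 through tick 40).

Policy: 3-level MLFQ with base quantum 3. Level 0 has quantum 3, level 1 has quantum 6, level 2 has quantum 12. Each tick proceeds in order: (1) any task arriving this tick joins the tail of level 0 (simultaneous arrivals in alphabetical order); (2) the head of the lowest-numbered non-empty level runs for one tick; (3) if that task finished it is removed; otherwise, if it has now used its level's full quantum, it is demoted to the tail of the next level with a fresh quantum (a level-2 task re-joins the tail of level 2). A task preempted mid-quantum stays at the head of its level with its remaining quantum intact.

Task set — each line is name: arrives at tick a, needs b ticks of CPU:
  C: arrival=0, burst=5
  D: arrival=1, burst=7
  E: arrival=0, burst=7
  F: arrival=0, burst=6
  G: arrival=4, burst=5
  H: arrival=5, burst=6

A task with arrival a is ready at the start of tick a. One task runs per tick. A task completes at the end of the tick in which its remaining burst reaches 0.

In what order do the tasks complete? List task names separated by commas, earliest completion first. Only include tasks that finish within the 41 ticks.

completion order = C, E, F, D, G, H

t=0: L0/L1/L2 = CEF/-/- → run C
t=1: L0/L1/L2 = CEFD/-/- → run C
t=2: L0/L1/L2 = CEFD/-/- → run C
t=3: L0/L1/L2 = EFD/C/- → run E
t=4: L0/L1/L2 = EFDG/C/- → run E
t=5: L0/L1/L2 = EFDGH/C/- → run E
t=6: L0/L1/L2 = FDGH/CE/- → run F
t=7: L0/L1/L2 = FDGH/CE/- → run F
t=8: L0/L1/L2 = FDGH/CE/- → run F
t=9: L0/L1/L2 = DGH/CEF/- → run D
t=10: L0/L1/L2 = DGH/CEF/- → run D
t=11: L0/L1/L2 = DGH/CEF/- → run D
t=12: L0/L1/L2 = GH/CEFD/- → run G
t=13: L0/L1/L2 = GH/CEFD/- → run G
t=14: L0/L1/L2 = GH/CEFD/- → run G
t=15: L0/L1/L2 = H/CEFDG/- → run H
t=16: L0/L1/L2 = H/CEFDG/- → run H
t=17: L0/L1/L2 = H/CEFDG/- → run H
t=18: L0/L1/L2 = -/CEFDGH/- → run C
t=19: L0/L1/L2 = -/CEFDGH/- → run C
t=20: L0/L1/L2 = -/EFDGH/- → run E
t=21: L0/L1/L2 = -/EFDGH/- → run E
t=22: L0/L1/L2 = -/EFDGH/- → run E
t=23: L0/L1/L2 = -/EFDGH/- → run E
t=24: L0/L1/L2 = -/FDGH/- → run F
t=25: L0/L1/L2 = -/FDGH/- → run F
t=26: L0/L1/L2 = -/FDGH/- → run F
t=27: L0/L1/L2 = -/DGH/- → run D
t=28: L0/L1/L2 = -/DGH/- → run D
t=29: L0/L1/L2 = -/DGH/- → run D
t=30: L0/L1/L2 = -/DGH/- → run D
t=31: L0/L1/L2 = -/GH/- → run G
t=32: L0/L1/L2 = -/GH/- → run G
t=33: L0/L1/L2 = -/H/- → run H
t=34: L0/L1/L2 = -/H/- → run H
t=35: L0/L1/L2 = -/H/- → run H
t=36: (idle)
t=37: (idle)
t=38: (idle)
t=39: (idle)
t=40: (idle)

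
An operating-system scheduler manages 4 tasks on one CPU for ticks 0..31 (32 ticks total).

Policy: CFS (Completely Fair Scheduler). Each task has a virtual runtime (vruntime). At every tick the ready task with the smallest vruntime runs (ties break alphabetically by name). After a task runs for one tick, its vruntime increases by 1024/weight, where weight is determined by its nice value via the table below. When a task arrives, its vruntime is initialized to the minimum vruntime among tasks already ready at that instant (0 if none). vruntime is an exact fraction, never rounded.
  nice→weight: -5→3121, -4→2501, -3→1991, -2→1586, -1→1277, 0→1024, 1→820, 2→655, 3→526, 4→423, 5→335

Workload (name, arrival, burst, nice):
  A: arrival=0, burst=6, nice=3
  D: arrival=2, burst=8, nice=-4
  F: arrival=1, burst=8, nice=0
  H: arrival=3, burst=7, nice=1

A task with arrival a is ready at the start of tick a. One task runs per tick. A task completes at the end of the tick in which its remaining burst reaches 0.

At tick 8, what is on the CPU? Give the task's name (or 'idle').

t=0: vr[A=0] → run A
t=1: vr[A=512/263 F=512/263] → run A
t=2: vr[A=1024/263 D=512/263 F=512/263] → run D
t=3: vr[A=1024/263 D=1549824/657763 F=512/263 H=512/263] → run F
t=4: vr[A=1024/263 D=1549824/657763 F=775/263 H=512/263] → run H
t=5: vr[A=1024/263 D=1549824/657763 F=775/263 H=172288/53915] → run D
t=6: vr[A=1024/263 D=1819136/657763 F=775/263 H=172288/53915] → run D
t=7: vr[A=1024/263 D=2088448/657763 F=775/263 H=172288/53915] → run F
t=8: vr[A=1024/263 D=2088448/657763 F=1038/263 H=172288/53915] → run D
t=9: vr[A=1024/263 D=2357760/657763 F=1038/263 H=172288/53915] → run H
t=10: vr[A=1024/263 D=2357760/657763 F=1038/263 H=239616/53915] → run D
t=11: vr[A=1024/263 D=2627072/657763 F=1038/263 H=239616/53915] → run A
t=12: vr[A=1536/263 D=2627072/657763 F=1038/263 H=239616/53915] → run F
t=13: vr[A=1536/263 D=2627072/657763 F=1301/263 H=239616/53915] → run D
t=14: vr[A=1536/263 D=2896384/657763 F=1301/263 H=239616/53915] → run D
t=15: vr[A=1536/263 D=3165696/657763 F=1301/263 H=239616/53915] → run H
t=16: vr[A=1536/263 D=3165696/657763 F=1301/263 H=306944/53915] → run D
t=17: vr[A=1536/263 F=1301/263 H=306944/53915] → run F
t=18: vr[A=1536/263 F=1564/263 H=306944/53915] → run H
t=19: vr[A=1536/263 F=1564/263 H=374272/53915] → run A
t=20: vr[A=2048/263 F=1564/263 H=374272/53915] → run F
t=21: vr[A=2048/263 F=1827/263 H=374272/53915] → run H
t=22: vr[A=2048/263 F=1827/263 H=88320/10783] → run F
t=23: vr[A=2048/263 F=2090/263 H=88320/10783] → run A
t=24: vr[A=2560/263 F=2090/263 H=88320/10783] → run F
t=25: vr[A=2560/263 F=2353/263 H=88320/10783] → run H
t=26: vr[A=2560/263 F=2353/263 H=508928/53915] → run F
t=27: vr[A=2560/263 H=508928/53915] → run H
t=28: vr[A=2560/263] → run A
t=29: (idle)
t=30: (idle)
t=31: (idle)

running at tick 8 = D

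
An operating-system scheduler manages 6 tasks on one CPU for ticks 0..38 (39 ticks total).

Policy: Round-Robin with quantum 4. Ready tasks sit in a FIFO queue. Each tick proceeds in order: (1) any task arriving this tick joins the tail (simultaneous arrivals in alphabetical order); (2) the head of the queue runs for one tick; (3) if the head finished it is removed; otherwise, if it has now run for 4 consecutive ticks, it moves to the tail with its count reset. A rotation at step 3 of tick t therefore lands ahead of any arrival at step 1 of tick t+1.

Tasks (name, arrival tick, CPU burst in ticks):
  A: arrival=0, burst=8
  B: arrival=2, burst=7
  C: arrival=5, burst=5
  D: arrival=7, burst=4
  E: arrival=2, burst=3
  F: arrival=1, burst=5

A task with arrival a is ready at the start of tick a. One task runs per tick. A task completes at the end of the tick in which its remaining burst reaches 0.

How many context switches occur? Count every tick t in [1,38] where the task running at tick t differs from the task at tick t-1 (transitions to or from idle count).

context switches = 10

t=0: queue=[A] q_used=0 → run A
t=1: queue=[A,F] q_used=1 → run A
t=2: queue=[A,F,B,E] q_used=2 → run A
t=3: queue=[A,F,B,E] q_used=3 → run A
t=4: queue=[F,B,E,A] q_used=0 → run F
t=5: queue=[F,B,E,A,C] q_used=1 → run F
t=6: queue=[F,B,E,A,C] q_used=2 → run F
t=7: queue=[F,B,E,A,C,D] q_used=3 → run F
t=8: queue=[B,E,A,C,D,F] q_used=0 → run B
t=9: queue=[B,E,A,C,D,F] q_used=1 → run B
t=10: queue=[B,E,A,C,D,F] q_used=2 → run B
t=11: queue=[B,E,A,C,D,F] q_used=3 → run B
t=12: queue=[E,A,C,D,F,B] q_used=0 → run E
t=13: queue=[E,A,C,D,F,B] q_used=1 → run E
t=14: queue=[E,A,C,D,F,B] q_used=2 → run E
t=15: queue=[A,C,D,F,B] q_used=0 → run A
t=16: queue=[A,C,D,F,B] q_used=1 → run A
t=17: queue=[A,C,D,F,B] q_used=2 → run A
t=18: queue=[A,C,D,F,B] q_used=3 → run A
t=19: queue=[C,D,F,B] q_used=0 → run C
t=20: queue=[C,D,F,B] q_used=1 → run C
t=21: queue=[C,D,F,B] q_used=2 → run C
t=22: queue=[C,D,F,B] q_used=3 → run C
t=23: queue=[D,F,B,C] q_used=0 → run D
t=24: queue=[D,F,B,C] q_used=1 → run D
t=25: queue=[D,F,B,C] q_used=2 → run D
t=26: queue=[D,F,B,C] q_used=3 → run D
t=27: queue=[F,B,C] q_used=0 → run F
t=28: queue=[B,C] q_used=0 → run B
t=29: queue=[B,C] q_used=1 → run B
t=30: queue=[B,C] q_used=2 → run B
t=31: queue=[C] q_used=0 → run C
t=32: (idle)
t=33: (idle)
t=34: (idle)
t=35: (idle)
t=36: (idle)
t=37: (idle)
t=38: (idle)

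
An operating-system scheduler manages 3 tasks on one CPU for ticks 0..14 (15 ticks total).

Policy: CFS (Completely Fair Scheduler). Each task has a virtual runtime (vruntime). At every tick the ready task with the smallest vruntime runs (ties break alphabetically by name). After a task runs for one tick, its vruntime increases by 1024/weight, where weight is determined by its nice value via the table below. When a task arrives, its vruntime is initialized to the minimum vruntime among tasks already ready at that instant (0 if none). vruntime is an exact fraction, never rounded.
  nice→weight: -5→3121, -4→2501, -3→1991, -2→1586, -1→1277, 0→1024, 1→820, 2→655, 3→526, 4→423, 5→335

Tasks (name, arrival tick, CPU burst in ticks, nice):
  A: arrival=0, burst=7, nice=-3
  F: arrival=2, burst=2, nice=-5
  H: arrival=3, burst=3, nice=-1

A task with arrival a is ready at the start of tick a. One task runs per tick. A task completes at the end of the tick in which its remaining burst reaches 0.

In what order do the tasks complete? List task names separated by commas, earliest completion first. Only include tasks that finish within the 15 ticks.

t=0: vr[A=0] → run A
t=1: vr[A=1024/1991] → run A
t=2: vr[A=2048/1991 F=2048/1991] → run A
t=3: vr[A=3072/1991 F=2048/1991 H=2048/1991] → run F
t=4: vr[A=3072/1991 F=8430592/6213911 H=2048/1991] → run H
t=5: vr[A=3072/1991 F=8430592/6213911 H=4654080/2542507] → run F
t=6: vr[A=3072/1991 H=4654080/2542507] → run A
t=7: vr[A=4096/1991 H=4654080/2542507] → run H
t=8: vr[A=4096/1991 H=6692864/2542507] → run A
t=9: vr[A=5120/1991 H=6692864/2542507] → run A
t=10: vr[A=6144/1991 H=6692864/2542507] → run H
t=11: vr[A=6144/1991] → run A
t=12: (idle)
t=13: (idle)
t=14: (idle)

completion order = F, H, A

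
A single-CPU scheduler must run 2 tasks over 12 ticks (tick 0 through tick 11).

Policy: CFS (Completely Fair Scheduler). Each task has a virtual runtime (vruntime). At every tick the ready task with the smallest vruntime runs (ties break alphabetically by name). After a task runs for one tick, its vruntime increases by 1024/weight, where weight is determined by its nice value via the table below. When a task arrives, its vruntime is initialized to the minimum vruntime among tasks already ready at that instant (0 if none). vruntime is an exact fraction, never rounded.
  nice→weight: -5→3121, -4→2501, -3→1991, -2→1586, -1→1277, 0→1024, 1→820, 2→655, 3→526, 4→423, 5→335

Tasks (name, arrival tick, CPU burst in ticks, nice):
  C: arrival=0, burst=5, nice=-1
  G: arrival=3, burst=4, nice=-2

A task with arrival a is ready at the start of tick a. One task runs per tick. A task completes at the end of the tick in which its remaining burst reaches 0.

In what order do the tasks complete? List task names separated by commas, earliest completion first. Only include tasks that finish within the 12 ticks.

completion order = C, G

t=0: vr[C=0] → run C
t=1: vr[C=1024/1277] → run C
t=2: vr[C=2048/1277] → run C
t=3: vr[C=3072/1277 G=3072/1277] → run C
t=4: vr[C=4096/1277 G=3072/1277] → run G
t=5: vr[C=4096/1277 G=3089920/1012661] → run G
t=6: vr[C=4096/1277 G=3743744/1012661] → run C
t=7: vr[G=3743744/1012661] → run G
t=8: vr[G=4397568/1012661] → run G
t=9: (idle)
t=10: (idle)
t=11: (idle)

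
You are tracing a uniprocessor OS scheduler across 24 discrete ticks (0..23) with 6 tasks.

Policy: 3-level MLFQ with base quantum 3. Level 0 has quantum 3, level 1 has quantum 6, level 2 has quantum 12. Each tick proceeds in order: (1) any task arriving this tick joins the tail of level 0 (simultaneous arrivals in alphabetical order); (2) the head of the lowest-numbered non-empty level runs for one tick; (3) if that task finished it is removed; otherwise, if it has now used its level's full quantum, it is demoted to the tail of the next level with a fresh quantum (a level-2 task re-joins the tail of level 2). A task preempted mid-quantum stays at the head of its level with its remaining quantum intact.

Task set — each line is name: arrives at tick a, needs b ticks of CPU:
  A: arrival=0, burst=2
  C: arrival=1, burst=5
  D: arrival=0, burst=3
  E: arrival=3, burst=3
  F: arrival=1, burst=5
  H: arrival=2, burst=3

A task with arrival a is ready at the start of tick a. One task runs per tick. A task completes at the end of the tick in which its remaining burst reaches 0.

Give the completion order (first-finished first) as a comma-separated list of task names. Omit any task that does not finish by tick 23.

completion order = A, D, H, E, C, F

t=0: L0/L1/L2 = AD/-/- → run A
t=1: L0/L1/L2 = ADCF/-/- → run A
t=2: L0/L1/L2 = DCFH/-/- → run D
t=3: L0/L1/L2 = DCFHE/-/- → run D
t=4: L0/L1/L2 = DCFHE/-/- → run D
t=5: L0/L1/L2 = CFHE/-/- → run C
t=6: L0/L1/L2 = CFHE/-/- → run C
t=7: L0/L1/L2 = CFHE/-/- → run C
t=8: L0/L1/L2 = FHE/C/- → run F
t=9: L0/L1/L2 = FHE/C/- → run F
t=10: L0/L1/L2 = FHE/C/- → run F
t=11: L0/L1/L2 = HE/CF/- → run H
t=12: L0/L1/L2 = HE/CF/- → run H
t=13: L0/L1/L2 = HE/CF/- → run H
t=14: L0/L1/L2 = E/CF/- → run E
t=15: L0/L1/L2 = E/CF/- → run E
t=16: L0/L1/L2 = E/CF/- → run E
t=17: L0/L1/L2 = -/CF/- → run C
t=18: L0/L1/L2 = -/CF/- → run C
t=19: L0/L1/L2 = -/F/- → run F
t=20: L0/L1/L2 = -/F/- → run F
t=21: (idle)
t=22: (idle)
t=23: (idle)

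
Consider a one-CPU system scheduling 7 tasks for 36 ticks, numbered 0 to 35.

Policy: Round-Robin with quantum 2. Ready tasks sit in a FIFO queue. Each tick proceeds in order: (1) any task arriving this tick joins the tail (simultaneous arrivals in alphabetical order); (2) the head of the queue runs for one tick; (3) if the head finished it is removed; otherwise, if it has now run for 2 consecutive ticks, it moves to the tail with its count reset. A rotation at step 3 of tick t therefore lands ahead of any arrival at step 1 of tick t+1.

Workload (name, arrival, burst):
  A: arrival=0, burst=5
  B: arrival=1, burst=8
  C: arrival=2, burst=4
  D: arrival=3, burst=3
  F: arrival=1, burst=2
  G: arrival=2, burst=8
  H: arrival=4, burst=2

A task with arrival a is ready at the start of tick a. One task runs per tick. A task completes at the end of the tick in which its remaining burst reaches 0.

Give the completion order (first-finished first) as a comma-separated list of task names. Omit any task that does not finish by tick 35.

t=0: queue=[A] q_used=0 → run A
t=1: queue=[A,B,F] q_used=1 → run A
t=2: queue=[B,F,A,C,G] q_used=0 → run B
t=3: queue=[B,F,A,C,G,D] q_used=1 → run B
t=4: queue=[F,A,C,G,D,B,H] q_used=0 → run F
t=5: queue=[F,A,C,G,D,B,H] q_used=1 → run F
t=6: queue=[A,C,G,D,B,H] q_used=0 → run A
t=7: queue=[A,C,G,D,B,H] q_used=1 → run A
t=8: queue=[C,G,D,B,H,A] q_used=0 → run C
t=9: queue=[C,G,D,B,H,A] q_used=1 → run C
t=10: queue=[G,D,B,H,A,C] q_used=0 → run G
t=11: queue=[G,D,B,H,A,C] q_used=1 → run G
t=12: queue=[D,B,H,A,C,G] q_used=0 → run D
t=13: queue=[D,B,H,A,C,G] q_used=1 → run D
t=14: queue=[B,H,A,C,G,D] q_used=0 → run B
t=15: queue=[B,H,A,C,G,D] q_used=1 → run B
t=16: queue=[H,A,C,G,D,B] q_used=0 → run H
t=17: queue=[H,A,C,G,D,B] q_used=1 → run H
t=18: queue=[A,C,G,D,B] q_used=0 → run A
t=19: queue=[C,G,D,B] q_used=0 → run C
t=20: queue=[C,G,D,B] q_used=1 → run C
t=21: queue=[G,D,B] q_used=0 → run G
t=22: queue=[G,D,B] q_used=1 → run G
t=23: queue=[D,B,G] q_used=0 → run D
t=24: queue=[B,G] q_used=0 → run B
t=25: queue=[B,G] q_used=1 → run B
t=26: queue=[G,B] q_used=0 → run G
t=27: queue=[G,B] q_used=1 → run G
t=28: queue=[B,G] q_used=0 → run B
t=29: queue=[B,G] q_used=1 → run B
t=30: queue=[G] q_used=0 → run G
t=31: queue=[G] q_used=1 → run G
t=32: (idle)
t=33: (idle)
t=34: (idle)
t=35: (idle)

completion order = F, H, A, C, D, B, G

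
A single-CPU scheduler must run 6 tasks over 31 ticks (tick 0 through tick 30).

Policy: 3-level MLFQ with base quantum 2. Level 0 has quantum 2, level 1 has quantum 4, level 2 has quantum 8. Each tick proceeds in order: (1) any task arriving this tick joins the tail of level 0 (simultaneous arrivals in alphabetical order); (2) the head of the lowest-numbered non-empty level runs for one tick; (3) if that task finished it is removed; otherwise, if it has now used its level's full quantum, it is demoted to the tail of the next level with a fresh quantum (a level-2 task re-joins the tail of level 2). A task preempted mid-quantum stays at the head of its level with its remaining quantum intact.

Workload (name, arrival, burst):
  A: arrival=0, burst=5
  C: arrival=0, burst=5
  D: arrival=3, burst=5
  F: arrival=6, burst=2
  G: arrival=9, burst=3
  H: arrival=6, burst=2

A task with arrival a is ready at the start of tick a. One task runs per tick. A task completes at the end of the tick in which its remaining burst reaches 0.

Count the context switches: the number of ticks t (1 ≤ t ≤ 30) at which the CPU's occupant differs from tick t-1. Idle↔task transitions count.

t=0: L0/L1/L2 = AC/-/- → run A
t=1: L0/L1/L2 = AC/-/- → run A
t=2: L0/L1/L2 = C/A/- → run C
t=3: L0/L1/L2 = CD/A/- → run C
t=4: L0/L1/L2 = D/AC/- → run D
t=5: L0/L1/L2 = D/AC/- → run D
t=6: L0/L1/L2 = FH/ACD/- → run F
t=7: L0/L1/L2 = FH/ACD/- → run F
t=8: L0/L1/L2 = H/ACD/- → run H
t=9: L0/L1/L2 = HG/ACD/- → run H
t=10: L0/L1/L2 = G/ACD/- → run G
t=11: L0/L1/L2 = G/ACD/- → run G
t=12: L0/L1/L2 = -/ACDG/- → run A
t=13: L0/L1/L2 = -/ACDG/- → run A
t=14: L0/L1/L2 = -/ACDG/- → run A
t=15: L0/L1/L2 = -/CDG/- → run C
t=16: L0/L1/L2 = -/CDG/- → run C
t=17: L0/L1/L2 = -/CDG/- → run C
t=18: L0/L1/L2 = -/DG/- → run D
t=19: L0/L1/L2 = -/DG/- → run D
t=20: L0/L1/L2 = -/DG/- → run D
t=21: L0/L1/L2 = -/G/- → run G
t=22: (idle)
t=23: (idle)
t=24: (idle)
t=25: (idle)
t=26: (idle)
t=27: (idle)
t=28: (idle)
t=29: (idle)
t=30: (idle)

context switches = 10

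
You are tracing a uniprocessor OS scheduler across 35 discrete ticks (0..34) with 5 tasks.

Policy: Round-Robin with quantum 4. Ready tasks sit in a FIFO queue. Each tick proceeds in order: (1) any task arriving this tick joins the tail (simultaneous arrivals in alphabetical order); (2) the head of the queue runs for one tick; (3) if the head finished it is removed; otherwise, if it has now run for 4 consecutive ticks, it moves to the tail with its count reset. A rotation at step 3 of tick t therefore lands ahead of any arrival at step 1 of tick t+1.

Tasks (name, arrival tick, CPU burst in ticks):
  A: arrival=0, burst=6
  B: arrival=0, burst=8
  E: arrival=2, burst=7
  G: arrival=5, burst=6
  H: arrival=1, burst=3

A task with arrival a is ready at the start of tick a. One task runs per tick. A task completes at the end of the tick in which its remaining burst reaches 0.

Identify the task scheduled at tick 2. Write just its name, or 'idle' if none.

running at tick 2 = A

t=0: queue=[A,B] q_used=0 → run A
t=1: queue=[A,B,H] q_used=1 → run A
t=2: queue=[A,B,H,E] q_used=2 → run A
t=3: queue=[A,B,H,E] q_used=3 → run A
t=4: queue=[B,H,E,A] q_used=0 → run B
t=5: queue=[B,H,E,A,G] q_used=1 → run B
t=6: queue=[B,H,E,A,G] q_used=2 → run B
t=7: queue=[B,H,E,A,G] q_used=3 → run B
t=8: queue=[H,E,A,G,B] q_used=0 → run H
t=9: queue=[H,E,A,G,B] q_used=1 → run H
t=10: queue=[H,E,A,G,B] q_used=2 → run H
t=11: queue=[E,A,G,B] q_used=0 → run E
t=12: queue=[E,A,G,B] q_used=1 → run E
t=13: queue=[E,A,G,B] q_used=2 → run E
t=14: queue=[E,A,G,B] q_used=3 → run E
t=15: queue=[A,G,B,E] q_used=0 → run A
t=16: queue=[A,G,B,E] q_used=1 → run A
t=17: queue=[G,B,E] q_used=0 → run G
t=18: queue=[G,B,E] q_used=1 → run G
t=19: queue=[G,B,E] q_used=2 → run G
t=20: queue=[G,B,E] q_used=3 → run G
t=21: queue=[B,E,G] q_used=0 → run B
t=22: queue=[B,E,G] q_used=1 → run B
t=23: queue=[B,E,G] q_used=2 → run B
t=24: queue=[B,E,G] q_used=3 → run B
t=25: queue=[E,G] q_used=0 → run E
t=26: queue=[E,G] q_used=1 → run E
t=27: queue=[E,G] q_used=2 → run E
t=28: queue=[G] q_used=0 → run G
t=29: queue=[G] q_used=1 → run G
t=30: (idle)
t=31: (idle)
t=32: (idle)
t=33: (idle)
t=34: (idle)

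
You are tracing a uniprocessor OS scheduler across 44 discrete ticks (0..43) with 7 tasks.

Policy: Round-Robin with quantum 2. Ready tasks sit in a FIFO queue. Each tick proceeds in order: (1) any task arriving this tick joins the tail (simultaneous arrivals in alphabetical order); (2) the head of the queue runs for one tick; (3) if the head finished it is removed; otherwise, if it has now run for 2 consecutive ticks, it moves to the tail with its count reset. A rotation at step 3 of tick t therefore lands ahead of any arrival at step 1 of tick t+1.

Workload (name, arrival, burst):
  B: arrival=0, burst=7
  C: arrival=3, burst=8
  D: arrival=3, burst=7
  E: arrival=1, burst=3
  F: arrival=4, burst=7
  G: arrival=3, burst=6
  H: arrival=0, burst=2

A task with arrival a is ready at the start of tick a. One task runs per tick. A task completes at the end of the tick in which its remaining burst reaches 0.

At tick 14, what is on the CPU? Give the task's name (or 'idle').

t=0: queue=[B,H] q_used=0 → run B
t=1: queue=[B,H,E] q_used=1 → run B
t=2: queue=[H,E,B] q_used=0 → run H
t=3: queue=[H,E,B,C,D,G] q_used=1 → run H
t=4: queue=[E,B,C,D,G,F] q_used=0 → run E
t=5: queue=[E,B,C,D,G,F] q_used=1 → run E
t=6: queue=[B,C,D,G,F,E] q_used=0 → run B
t=7: queue=[B,C,D,G,F,E] q_used=1 → run B
t=8: queue=[C,D,G,F,E,B] q_used=0 → run C
t=9: queue=[C,D,G,F,E,B] q_used=1 → run C
t=10: queue=[D,G,F,E,B,C] q_used=0 → run D
t=11: queue=[D,G,F,E,B,C] q_used=1 → run D
t=12: queue=[G,F,E,B,C,D] q_used=0 → run G
t=13: queue=[G,F,E,B,C,D] q_used=1 → run G
t=14: queue=[F,E,B,C,D,G] q_used=0 → run F
t=15: queue=[F,E,B,C,D,G] q_used=1 → run F
t=16: queue=[E,B,C,D,G,F] q_used=0 → run E
t=17: queue=[B,C,D,G,F] q_used=0 → run B
t=18: queue=[B,C,D,G,F] q_used=1 → run B
t=19: queue=[C,D,G,F,B] q_used=0 → run C
t=20: queue=[C,D,G,F,B] q_used=1 → run C
t=21: queue=[D,G,F,B,C] q_used=0 → run D
t=22: queue=[D,G,F,B,C] q_used=1 → run D
t=23: queue=[G,F,B,C,D] q_used=0 → run G
t=24: queue=[G,F,B,C,D] q_used=1 → run G
t=25: queue=[F,B,C,D,G] q_used=0 → run F
t=26: queue=[F,B,C,D,G] q_used=1 → run F
t=27: queue=[B,C,D,G,F] q_used=0 → run B
t=28: queue=[C,D,G,F] q_used=0 → run C
t=29: queue=[C,D,G,F] q_used=1 → run C
t=30: queue=[D,G,F,C] q_used=0 → run D
t=31: queue=[D,G,F,C] q_used=1 → run D
t=32: queue=[G,F,C,D] q_used=0 → run G
t=33: queue=[G,F,C,D] q_used=1 → run G
t=34: queue=[F,C,D] q_used=0 → run F
t=35: queue=[F,C,D] q_used=1 → run F
t=36: queue=[C,D,F] q_used=0 → run C
t=37: queue=[C,D,F] q_used=1 → run C
t=38: queue=[D,F] q_used=0 → run D
t=39: queue=[F] q_used=0 → run F
t=40: (idle)
t=41: (idle)
t=42: (idle)
t=43: (idle)

running at tick 14 = F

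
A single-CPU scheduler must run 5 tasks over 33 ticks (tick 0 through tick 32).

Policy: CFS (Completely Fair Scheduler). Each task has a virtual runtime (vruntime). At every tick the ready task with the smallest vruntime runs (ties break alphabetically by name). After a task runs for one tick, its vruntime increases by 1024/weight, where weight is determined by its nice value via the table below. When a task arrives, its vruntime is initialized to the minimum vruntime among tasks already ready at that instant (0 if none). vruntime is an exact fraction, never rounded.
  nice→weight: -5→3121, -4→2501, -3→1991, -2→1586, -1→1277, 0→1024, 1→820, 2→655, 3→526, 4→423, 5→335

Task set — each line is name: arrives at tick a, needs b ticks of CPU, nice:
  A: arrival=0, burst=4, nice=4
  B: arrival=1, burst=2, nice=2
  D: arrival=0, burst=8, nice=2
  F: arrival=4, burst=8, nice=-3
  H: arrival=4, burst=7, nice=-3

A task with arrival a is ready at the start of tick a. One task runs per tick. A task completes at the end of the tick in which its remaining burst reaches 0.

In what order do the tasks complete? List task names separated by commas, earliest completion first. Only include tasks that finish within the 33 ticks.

completion order = B, H, F, A, D

t=0: vr[A=0 D=0] → run A
t=1: vr[A=1024/423 B=0 D=0] → run B
t=2: vr[A=1024/423 B=1024/655 D=0] → run D
t=3: vr[A=1024/423 B=1024/655 D=1024/655] → run B
t=4: vr[A=1024/423 D=1024/655 F=1024/655 H=1024/655] → run D
t=5: vr[A=1024/423 D=2048/655 F=1024/655 H=1024/655] → run F
t=6: vr[A=1024/423 D=2048/655 F=2709504/1304105 H=1024/655] → run H
t=7: vr[A=1024/423 D=2048/655 F=2709504/1304105 H=2709504/1304105] → run F
t=8: vr[A=1024/423 D=2048/655 F=3380224/1304105 H=2709504/1304105] → run H
t=9: vr[A=1024/423 D=2048/655 F=3380224/1304105 H=3380224/1304105] → run A
t=10: vr[A=2048/423 D=2048/655 F=3380224/1304105 H=3380224/1304105] → run F
t=11: vr[A=2048/423 D=2048/655 F=4050944/1304105 H=3380224/1304105] → run H
t=12: vr[A=2048/423 D=2048/655 F=4050944/1304105 H=4050944/1304105] → run F
t=13: vr[A=2048/423 D=2048/655 F=4721664/1304105 H=4050944/1304105] → run H
t=14: vr[A=2048/423 D=2048/655 F=4721664/1304105 H=4721664/1304105] → run D
t=15: vr[A=2048/423 D=3072/655 F=4721664/1304105 H=4721664/1304105] → run F
t=16: vr[A=2048/423 D=3072/655 F=5392384/1304105 H=4721664/1304105] → run H
t=17: vr[A=2048/423 D=3072/655 F=5392384/1304105 H=5392384/1304105] → run F
t=18: vr[A=2048/423 D=3072/655 F=6063104/1304105 H=5392384/1304105] → run H
t=19: vr[A=2048/423 D=3072/655 F=6063104/1304105 H=6063104/1304105] → run F
t=20: vr[A=2048/423 D=3072/655 F=6733824/1304105 H=6063104/1304105] → run H
t=21: vr[A=2048/423 D=3072/655 F=6733824/1304105] → run D
t=22: vr[A=2048/423 D=4096/655 F=6733824/1304105] → run A
t=23: vr[A=1024/141 D=4096/655 F=6733824/1304105] → run F
t=24: vr[A=1024/141 D=4096/655] → run D
t=25: vr[A=1024/141 D=1024/131] → run A
t=26: vr[D=1024/131] → run D
t=27: vr[D=6144/655] → run D
t=28: vr[D=7168/655] → run D
t=29: (idle)
t=30: (idle)
t=31: (idle)
t=32: (idle)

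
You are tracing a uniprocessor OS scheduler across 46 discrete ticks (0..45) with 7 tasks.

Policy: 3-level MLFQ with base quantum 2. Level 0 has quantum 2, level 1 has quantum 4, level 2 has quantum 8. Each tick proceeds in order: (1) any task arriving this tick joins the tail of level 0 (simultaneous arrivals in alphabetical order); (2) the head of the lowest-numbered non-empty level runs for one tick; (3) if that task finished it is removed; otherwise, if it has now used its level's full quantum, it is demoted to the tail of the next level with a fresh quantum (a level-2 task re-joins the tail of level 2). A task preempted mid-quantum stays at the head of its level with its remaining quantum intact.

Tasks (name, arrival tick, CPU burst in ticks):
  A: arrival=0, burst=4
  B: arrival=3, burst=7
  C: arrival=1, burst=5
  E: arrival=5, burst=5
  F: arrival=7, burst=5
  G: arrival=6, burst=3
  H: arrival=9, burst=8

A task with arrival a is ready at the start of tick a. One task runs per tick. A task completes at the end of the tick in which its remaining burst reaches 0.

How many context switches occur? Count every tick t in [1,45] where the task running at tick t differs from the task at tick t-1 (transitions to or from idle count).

context switches = 16

t=0: L0/L1/L2 = A/-/- → run A
t=1: L0/L1/L2 = AC/-/- → run A
t=2: L0/L1/L2 = C/A/- → run C
t=3: L0/L1/L2 = CB/A/- → run C
t=4: L0/L1/L2 = B/AC/- → run B
t=5: L0/L1/L2 = BE/AC/- → run B
t=6: L0/L1/L2 = EG/ACB/- → run E
t=7: L0/L1/L2 = EGF/ACB/- → run E
t=8: L0/L1/L2 = GF/ACBE/- → run G
t=9: L0/L1/L2 = GFH/ACBE/- → run G
t=10: L0/L1/L2 = FH/ACBEG/- → run F
t=11: L0/L1/L2 = FH/ACBEG/- → run F
t=12: L0/L1/L2 = H/ACBEGF/- → run H
t=13: L0/L1/L2 = H/ACBEGF/- → run H
t=14: L0/L1/L2 = -/ACBEGFH/- → run A
t=15: L0/L1/L2 = -/ACBEGFH/- → run A
t=16: L0/L1/L2 = -/CBEGFH/- → run C
t=17: L0/L1/L2 = -/CBEGFH/- → run C
t=18: L0/L1/L2 = -/CBEGFH/- → run C
t=19: L0/L1/L2 = -/BEGFH/- → run B
t=20: L0/L1/L2 = -/BEGFH/- → run B
t=21: L0/L1/L2 = -/BEGFH/- → run B
t=22: L0/L1/L2 = -/BEGFH/- → run B
t=23: L0/L1/L2 = -/EGFH/B → run E
t=24: L0/L1/L2 = -/EGFH/B → run E
t=25: L0/L1/L2 = -/EGFH/B → run E
t=26: L0/L1/L2 = -/GFH/B → run G
t=27: L0/L1/L2 = -/FH/B → run F
t=28: L0/L1/L2 = -/FH/B → run F
t=29: L0/L1/L2 = -/FH/B → run F
t=30: L0/L1/L2 = -/H/B → run H
t=31: L0/L1/L2 = -/H/B → run H
t=32: L0/L1/L2 = -/H/B → run H
t=33: L0/L1/L2 = -/H/B → run H
t=34: L0/L1/L2 = -/-/BH → run B
t=35: L0/L1/L2 = -/-/H → run H
t=36: L0/L1/L2 = -/-/H → run H
t=37: (idle)
t=38: (idle)
t=39: (idle)
t=40: (idle)
t=41: (idle)
t=42: (idle)
t=43: (idle)
t=44: (idle)
t=45: (idle)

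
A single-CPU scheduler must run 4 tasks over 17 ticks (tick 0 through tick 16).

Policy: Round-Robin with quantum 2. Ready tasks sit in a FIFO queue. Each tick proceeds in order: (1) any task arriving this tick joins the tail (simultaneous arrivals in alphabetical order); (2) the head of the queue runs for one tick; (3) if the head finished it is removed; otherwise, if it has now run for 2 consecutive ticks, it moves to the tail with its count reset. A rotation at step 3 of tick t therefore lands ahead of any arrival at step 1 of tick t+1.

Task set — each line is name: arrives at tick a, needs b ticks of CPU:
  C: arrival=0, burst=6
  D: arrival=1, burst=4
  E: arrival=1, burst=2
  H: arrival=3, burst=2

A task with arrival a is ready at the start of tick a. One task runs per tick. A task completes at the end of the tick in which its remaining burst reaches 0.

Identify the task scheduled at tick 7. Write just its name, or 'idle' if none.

running at tick 7 = C

t=0: queue=[C] q_used=0 → run C
t=1: queue=[C,D,E] q_used=1 → run C
t=2: queue=[D,E,C] q_used=0 → run D
t=3: queue=[D,E,C,H] q_used=1 → run D
t=4: queue=[E,C,H,D] q_used=0 → run E
t=5: queue=[E,C,H,D] q_used=1 → run E
t=6: queue=[C,H,D] q_used=0 → run C
t=7: queue=[C,H,D] q_used=1 → run C
t=8: queue=[H,D,C] q_used=0 → run H
t=9: queue=[H,D,C] q_used=1 → run H
t=10: queue=[D,C] q_used=0 → run D
t=11: queue=[D,C] q_used=1 → run D
t=12: queue=[C] q_used=0 → run C
t=13: queue=[C] q_used=1 → run C
t=14: (idle)
t=15: (idle)
t=16: (idle)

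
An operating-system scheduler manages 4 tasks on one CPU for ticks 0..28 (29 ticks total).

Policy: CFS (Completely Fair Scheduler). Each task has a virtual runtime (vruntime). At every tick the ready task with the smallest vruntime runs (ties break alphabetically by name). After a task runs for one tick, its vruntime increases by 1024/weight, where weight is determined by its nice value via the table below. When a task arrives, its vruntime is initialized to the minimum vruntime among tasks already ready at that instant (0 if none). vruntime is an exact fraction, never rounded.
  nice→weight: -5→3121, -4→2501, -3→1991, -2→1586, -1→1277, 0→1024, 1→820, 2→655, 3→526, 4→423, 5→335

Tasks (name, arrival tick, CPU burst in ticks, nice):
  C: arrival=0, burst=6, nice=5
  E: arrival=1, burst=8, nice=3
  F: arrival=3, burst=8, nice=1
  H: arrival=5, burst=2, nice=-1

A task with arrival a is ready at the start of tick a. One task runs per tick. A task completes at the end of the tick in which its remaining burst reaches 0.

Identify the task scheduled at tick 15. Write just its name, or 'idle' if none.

t=0: vr[C=0] → run C
t=1: vr[C=1024/335 E=1024/335] → run C
t=2: vr[C=2048/335 E=1024/335] → run E
t=3: vr[C=2048/335 E=440832/88105 F=440832/88105] → run E
t=4: vr[C=2048/335 E=612352/88105 F=440832/88105] → run F
t=5: vr[C=2048/335 E=612352/88105 F=22585088/3612305 H=2048/335] → run C
t=6: vr[C=3072/335 E=612352/88105 F=22585088/3612305 H=2048/335] → run H
t=7: vr[C=3072/335 E=612352/88105 F=22585088/3612305 H=2958336/427795] → run F
t=8: vr[C=3072/335 E=612352/88105 F=27096064/3612305 H=2958336/427795] → run H
t=9: vr[C=3072/335 E=612352/88105 F=27096064/3612305] → run E
t=10: vr[C=3072/335 E=783872/88105 F=27096064/3612305] → run F
t=11: vr[C=3072/335 E=783872/88105 F=6321408/722461] → run F
t=12: vr[C=3072/335 E=783872/88105 F=36118016/3612305] → run E
t=13: vr[C=3072/335 E=955392/88105 F=36118016/3612305] → run C
t=14: vr[C=4096/335 E=955392/88105 F=36118016/3612305] → run F
t=15: vr[C=4096/335 E=955392/88105 F=40628992/3612305] → run E
t=16: vr[C=4096/335 E=1126912/88105 F=40628992/3612305] → run F
t=17: vr[C=4096/335 E=1126912/88105 F=45139968/3612305] → run C
t=18: vr[C=1024/67 E=1126912/88105 F=45139968/3612305] → run F
t=19: vr[C=1024/67 E=1126912/88105 F=49650944/3612305] → run E
t=20: vr[C=1024/67 E=1298432/88105 F=49650944/3612305] → run F
t=21: vr[C=1024/67 E=1298432/88105] → run E
t=22: vr[C=1024/67 E=1469952/88105] → run C
t=23: vr[E=1469952/88105] → run E
t=24: (idle)
t=25: (idle)
t=26: (idle)
t=27: (idle)
t=28: (idle)

running at tick 15 = E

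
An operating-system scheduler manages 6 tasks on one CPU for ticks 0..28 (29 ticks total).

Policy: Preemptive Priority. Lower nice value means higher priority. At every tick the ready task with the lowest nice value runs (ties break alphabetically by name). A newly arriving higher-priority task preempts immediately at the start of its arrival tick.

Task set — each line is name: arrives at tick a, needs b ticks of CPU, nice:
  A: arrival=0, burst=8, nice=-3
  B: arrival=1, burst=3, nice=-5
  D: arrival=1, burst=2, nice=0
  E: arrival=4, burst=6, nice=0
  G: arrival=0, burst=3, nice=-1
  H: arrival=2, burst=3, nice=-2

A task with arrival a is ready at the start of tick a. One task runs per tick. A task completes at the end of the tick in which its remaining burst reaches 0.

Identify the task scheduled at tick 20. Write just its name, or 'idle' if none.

running at tick 20 = E

t=0: ready={A,G} → run A
t=1: ready={A,B,D,G} → run B
t=2: ready={A,B,D,G,H} → run B
t=3: ready={A,B,D,G,H} → run B
t=4: ready={A,D,E,G,H} → run A
t=5: ready={A,D,E,G,H} → run A
t=6: ready={A,D,E,G,H} → run A
t=7: ready={A,D,E,G,H} → run A
t=8: ready={A,D,E,G,H} → run A
t=9: ready={A,D,E,G,H} → run A
t=10: ready={A,D,E,G,H} → run A
t=11: ready={D,E,G,H} → run H
t=12: ready={D,E,G,H} → run H
t=13: ready={D,E,G,H} → run H
t=14: ready={D,E,G} → run G
t=15: ready={D,E,G} → run G
t=16: ready={D,E,G} → run G
t=17: ready={D,E} → run D
t=18: ready={D,E} → run D
t=19: ready={E} → run E
t=20: ready={E} → run E
t=21: ready={E} → run E
t=22: ready={E} → run E
t=23: ready={E} → run E
t=24: ready={E} → run E
t=25: (idle)
t=26: (idle)
t=27: (idle)
t=28: (idle)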